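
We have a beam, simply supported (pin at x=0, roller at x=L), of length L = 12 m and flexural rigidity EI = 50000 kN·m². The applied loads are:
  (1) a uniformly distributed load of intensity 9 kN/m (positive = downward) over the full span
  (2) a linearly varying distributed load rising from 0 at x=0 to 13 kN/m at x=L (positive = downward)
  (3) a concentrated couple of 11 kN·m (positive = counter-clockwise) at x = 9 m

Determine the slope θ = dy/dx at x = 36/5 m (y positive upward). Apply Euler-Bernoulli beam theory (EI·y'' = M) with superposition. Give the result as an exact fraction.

Load 1 — uniform load w=9 kN/m over full span:
  θ_1 = -w(L³-6Lx²+4x³)/(24EI) = -9·(12³-6·12·(36/5)²+4·(36/5)³)/(24·50000) = 2997/781250 rad
Load 2 — triangular load w₀=13 kN/m (0→w₀ over full span):
  θ_2 = -w₀(7L⁴-30L²x²+15x⁴)/(360LEI) = -13·(7·12⁴-30·12²·(36/5)²+15·(36/5)⁴)/(360·12·50000) = 4524/1953125 rad
Load 3 — applied couple M₀=11 kN·m at a=9 m (b=L-a=3):
  θ_3 = (M₀x²/(2L)+C₁)/EI  [x≤a] with C₁=M₀(3b²-L²)/(6L)=-143/8 = (11·(36/5)²/(2·12)+(-143/8))/50000 = 1177/10000000 rad
Superposition: θ = Σ θ_i = 1567537/250000000 rad ≈ 0.006270 rad

θ(36/5) = 1567537/250000000 rad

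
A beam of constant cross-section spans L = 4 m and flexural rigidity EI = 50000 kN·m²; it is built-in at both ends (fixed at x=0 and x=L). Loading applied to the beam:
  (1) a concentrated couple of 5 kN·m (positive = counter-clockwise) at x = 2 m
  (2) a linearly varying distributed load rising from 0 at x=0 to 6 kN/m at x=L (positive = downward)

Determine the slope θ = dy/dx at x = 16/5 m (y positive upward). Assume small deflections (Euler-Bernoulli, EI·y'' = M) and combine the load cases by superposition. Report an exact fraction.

Load 1 — applied couple M₀=5 kN·m at a=2 m (b=L-a=2):
  θ_1 = (R_Ax²/2 - M_Ax - M₀(x-a))/EI  [x>a] with R_A=15/8, M_A=5/4 = ((15/8)·(16/5)²/2 - (5/4)·(16/5) - 5·((16/5)-2))/50000 = -1/125000 rad
Load 2 — triangular load w₀=6 kN/m (0→w₀ over full span):
  θ_2 = -w₀(2x(L-x)(L-2x)(x+2L)+x²(L-x)²)/(120LEI) = -6·(2·(16/5)·(4-(16/5))·(4-2·(16/5))·((16/5)+2·4)+(16/5)²·(4-(16/5))²)/(120·4·50000) = 64/1953125 rad
Superposition: θ = Σ θ_i = 387/15625000 rad ≈ 0.000025 rad

θ(16/5) = 387/15625000 rad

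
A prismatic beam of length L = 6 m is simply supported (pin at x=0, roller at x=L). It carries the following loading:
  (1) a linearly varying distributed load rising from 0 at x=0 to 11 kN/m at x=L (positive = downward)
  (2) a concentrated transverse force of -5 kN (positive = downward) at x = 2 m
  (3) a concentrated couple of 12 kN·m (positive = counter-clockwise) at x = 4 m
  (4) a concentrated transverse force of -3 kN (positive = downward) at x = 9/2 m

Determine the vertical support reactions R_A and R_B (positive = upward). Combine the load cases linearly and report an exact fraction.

Load 1 — triangular load w₀=11 kN/m (0→w₀ over full span):
  R_A = w₀L/6 = 11·6/6 = 11 kN
  R_B = w₀L/3 = 11·6/3 = 22 kN
Load 2 — point force P=-5 kN at a=2 m (b=L-a=4):
  R_A = Pb/L = (-5)·4/6 = -10/3 kN
  R_B = Pa/L = (-5)·2/6 = -5/3 kN
Load 3 — applied couple M₀=12 kN·m at a=4 m (b=L-a=2):
  R_A = M₀/L = 12/6 = 2 kN
  R_B = -M₀/L = -12/6 = -2 kN
Load 4 — point force P=-3 kN at a=9/2 m (b=L-a=3/2):
  R_A = Pb/L = (-3)·(3/2)/6 = -3/4 kN
  R_B = Pa/L = (-3)·(9/2)/6 = -9/4 kN
Superposition: R_A = 107/12 kN, R_B = 193/12 kN

R_A = 107/12 kN, R_B = 193/12 kN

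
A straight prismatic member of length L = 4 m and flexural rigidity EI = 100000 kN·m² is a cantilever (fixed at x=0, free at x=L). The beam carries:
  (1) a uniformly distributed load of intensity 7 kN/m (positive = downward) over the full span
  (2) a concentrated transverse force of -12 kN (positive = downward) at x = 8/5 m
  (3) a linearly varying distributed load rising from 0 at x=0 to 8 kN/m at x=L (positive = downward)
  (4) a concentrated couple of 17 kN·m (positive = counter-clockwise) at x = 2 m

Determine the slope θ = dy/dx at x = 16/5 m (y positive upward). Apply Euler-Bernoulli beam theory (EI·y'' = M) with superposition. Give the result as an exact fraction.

θ(16/5) = -27519/31250000 rad

Load 1 — uniform load w=7 kN/m over full span:
  θ_1 = -wx(x²-3Lx+3L²)/(6EI) = -7·(16/5)·((16/5)²-3·4·(16/5)+3·4²)/(6·100000) = -868/1171875 rad
Load 2 — point force P=-12 kN at a=8/5 m (b=L-a=12/5):
  θ_2 = -Pa²/(2EI)  [x>a] = -(-12)·(8/5)²/(2·100000) = 12/78125 rad
Load 3 — triangular load w₀=8 kN/m (0→w₀ over full span):
  θ_3 = (w₀Lx²/4-w₀L²x/3-w₀x⁴/(24L))/EI = (8·4·(16/5)²/4-8·4²·(16/5)/3-8·(16/5)⁴/(24·4))/100000 = -3712/5859375 rad
Load 4 — applied couple M₀=17 kN·m at a=2 m (b=L-a=2):
  θ_4 = M₀a/EI  [x>a] = 17·2/100000 = 17/50000 rad
Superposition: θ = Σ θ_i = -27519/31250000 rad ≈ -0.000881 rad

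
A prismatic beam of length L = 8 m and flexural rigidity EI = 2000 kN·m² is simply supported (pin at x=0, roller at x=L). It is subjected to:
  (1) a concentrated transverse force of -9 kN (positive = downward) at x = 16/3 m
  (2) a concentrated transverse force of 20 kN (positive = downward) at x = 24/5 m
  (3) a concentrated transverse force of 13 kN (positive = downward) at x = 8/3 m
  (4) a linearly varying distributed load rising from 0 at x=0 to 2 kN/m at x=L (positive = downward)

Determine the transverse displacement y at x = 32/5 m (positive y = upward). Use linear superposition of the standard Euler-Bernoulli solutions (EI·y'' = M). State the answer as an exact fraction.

Load 1 — point force P=-9 kN at a=16/3 m (b=L-a=8/3):
  y_1 = -Pa(L-x)(2Lx-a²-x²)/(6LEI)  [x>a] = -(-9)·(16/3)·(8-(32/5))·(2·8·(32/5)-(16/3)²-(32/5)²)/(6·8·2000) = 3712/140625 m
Load 2 — point force P=20 kN at a=24/5 m (b=L-a=16/5):
  y_2 = -Pa(L-x)(2Lx-a²-x²)/(6LEI)  [x>a] = -20·(24/5)·(8-(32/5))·(2·8·(32/5)-(24/5)²-(32/5)²)/(6·8·2000) = -192/3125 m
Load 3 — point force P=13 kN at a=8/3 m (b=L-a=16/3):
  y_3 = -Pa(L-x)(2Lx-a²-x²)/(6LEI)  [x>a] = -13·(8/3)·(8-(32/5))·(2·8·(32/5)-(8/3)²-(32/5)²)/(6·8·2000) = -39728/1265625 m
Load 4 — triangular load w₀=2 kN/m (0→w₀ over full span):
  y_4 = -w₀x(7L⁴-10L²x²+3x⁴)/(360LEI) = -2·(32/5)·(7·8⁴-10·8²·(32/5)²+3·(32/5)⁴)/(360·8·2000) = -32512/1953125 m
Superposition: y = Σ y_i = -13143472/158203125 m ≈ -0.083080 m

y(32/5) = -13143472/158203125 m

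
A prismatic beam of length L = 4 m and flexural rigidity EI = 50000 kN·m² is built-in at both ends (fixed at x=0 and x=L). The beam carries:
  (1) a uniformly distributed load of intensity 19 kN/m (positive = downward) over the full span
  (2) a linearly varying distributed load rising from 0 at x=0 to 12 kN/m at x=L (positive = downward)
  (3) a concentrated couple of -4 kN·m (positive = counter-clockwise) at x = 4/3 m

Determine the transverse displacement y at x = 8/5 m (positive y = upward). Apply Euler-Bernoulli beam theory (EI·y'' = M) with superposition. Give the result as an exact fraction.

Load 1 — uniform load w=19 kN/m over full span:
  y_1 = -wx²(L-x)²/(24EI) = -19·(8/5)²·(4-(8/5))²/(24·50000) = -456/1953125 m
Load 2 — triangular load w₀=12 kN/m (0→w₀ over full span):
  y_2 = -w₀x²(L-x)²(x+2L)/(120LEI) = -12·(8/5)²·(4-(8/5))²·((8/5)+2·4)/(120·4·50000) = -3456/48828125 m
Load 3 — applied couple M₀=-4 kN·m at a=4/3 m (b=L-a=8/3):
  y_3 = (R_Ax³/6 - M_Ax²/2 - M₀(x-a)²/2)/EI  [x>a] with R_A=-4/3, M_A=0 = ((-4/3)·(8/5)³/6 - 0·(8/5)²/2 - (-4)·((8/5)-(4/3))²/2)/50000 = -6/390625 m
Superposition: y = Σ y_i = -15606/48828125 m ≈ -0.000320 m

y(8/5) = -15606/48828125 m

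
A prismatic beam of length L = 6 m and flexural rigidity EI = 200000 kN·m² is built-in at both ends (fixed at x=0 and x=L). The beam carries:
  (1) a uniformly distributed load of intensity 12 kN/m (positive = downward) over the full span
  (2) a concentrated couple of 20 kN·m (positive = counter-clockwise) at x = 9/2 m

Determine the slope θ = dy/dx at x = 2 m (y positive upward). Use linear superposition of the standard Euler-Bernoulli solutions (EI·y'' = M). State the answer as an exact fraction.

Load 1 — uniform load w=12 kN/m over full span:
  θ_1 = -wx(L-x)(L-2x)/(12EI) = -12·2·(6-2)·(6-2·2)/(12·200000) = -1/12500 rad
Load 2 — applied couple M₀=20 kN·m at a=9/2 m (b=L-a=3/2):
  θ_2 = (R_Ax²/2 - M_Ax)/EI  [x≤a] with R_A=15/4, M_A=25/4 = ((15/4)·2²/2 - (25/4)·2)/200000 = -1/40000 rad
Superposition: θ = Σ θ_i = -21/200000 rad ≈ -0.000105 rad

θ(2) = -21/200000 rad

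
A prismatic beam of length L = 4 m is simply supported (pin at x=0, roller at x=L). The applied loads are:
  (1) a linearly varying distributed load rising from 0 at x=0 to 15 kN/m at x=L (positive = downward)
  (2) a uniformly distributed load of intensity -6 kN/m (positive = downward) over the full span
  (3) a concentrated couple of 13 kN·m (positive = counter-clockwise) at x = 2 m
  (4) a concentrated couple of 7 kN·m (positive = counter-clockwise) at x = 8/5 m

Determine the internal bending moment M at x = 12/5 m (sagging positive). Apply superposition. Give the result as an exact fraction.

Load 1 — triangular load w₀=15 kN/m (0→w₀ over full span):
  M_1 = w₀Lx/6 - w₀x³/(6L) = 15·4·(12/5)/6 - 15·(12/5)³/(6·4) = 384/25 kN·m
Load 2 — uniform load w=-6 kN/m over full span:
  M_2 = wx(L-x)/2 = (-6)·(12/5)·(4-(12/5))/2 = -288/25 kN·m
Load 3 — applied couple M₀=13 kN·m at a=2 m (b=L-a=2):
  M_3 = M₀x/L - M₀  [x>a] = 13·(12/5)/4 - 13 = -26/5 kN·m
Load 4 — applied couple M₀=7 kN·m at a=8/5 m (b=L-a=12/5):
  M_4 = M₀x/L - M₀  [x>a] = 7·(12/5)/4 - 7 = -14/5 kN·m
Superposition: M = Σ M_i = -104/25 kN·m ≈ -4.160000 kN·m

M(12/5) = -104/25 kN·m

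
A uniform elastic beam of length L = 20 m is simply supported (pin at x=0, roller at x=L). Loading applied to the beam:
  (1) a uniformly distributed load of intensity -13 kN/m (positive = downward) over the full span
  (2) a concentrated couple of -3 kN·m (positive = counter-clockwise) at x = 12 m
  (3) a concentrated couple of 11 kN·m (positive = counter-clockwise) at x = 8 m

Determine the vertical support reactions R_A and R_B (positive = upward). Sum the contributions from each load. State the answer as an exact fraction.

R_A = -648/5 kN, R_B = -652/5 kN

Load 1 — uniform load w=-13 kN/m over full span:
  R_A = wL/2 = (-13)·20/2 = -130 kN
  R_B = wL/2 = (-13)·20/2 = -130 kN
Load 2 — applied couple M₀=-3 kN·m at a=12 m (b=L-a=8):
  R_A = M₀/L = (-3)/20 = -3/20 kN
  R_B = -M₀/L = -(-3)/20 = 3/20 kN
Load 3 — applied couple M₀=11 kN·m at a=8 m (b=L-a=12):
  R_A = M₀/L = 11/20 kN
  R_B = -M₀/L = -11/20 kN
Superposition: R_A = -648/5 kN, R_B = -652/5 kN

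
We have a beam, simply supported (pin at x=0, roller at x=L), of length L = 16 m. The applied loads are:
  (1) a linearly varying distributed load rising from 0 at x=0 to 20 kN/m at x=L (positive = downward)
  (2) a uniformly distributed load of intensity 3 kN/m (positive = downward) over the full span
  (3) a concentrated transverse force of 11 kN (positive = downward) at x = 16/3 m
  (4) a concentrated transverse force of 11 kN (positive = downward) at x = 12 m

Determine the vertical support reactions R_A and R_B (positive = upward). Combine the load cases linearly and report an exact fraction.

R_A = 1049/12 kN, R_B = 1711/12 kN

Load 1 — triangular load w₀=20 kN/m (0→w₀ over full span):
  R_A = w₀L/6 = 20·16/6 = 160/3 kN
  R_B = w₀L/3 = 20·16/3 = 320/3 kN
Load 2 — uniform load w=3 kN/m over full span:
  R_A = wL/2 = 3·16/2 = 24 kN
  R_B = wL/2 = 3·16/2 = 24 kN
Load 3 — point force P=11 kN at a=16/3 m (b=L-a=32/3):
  R_A = Pb/L = 11·(32/3)/16 = 22/3 kN
  R_B = Pa/L = 11·(16/3)/16 = 11/3 kN
Load 4 — point force P=11 kN at a=12 m (b=L-a=4):
  R_A = Pb/L = 11·4/16 = 11/4 kN
  R_B = Pa/L = 11·12/16 = 33/4 kN
Superposition: R_A = 1049/12 kN, R_B = 1711/12 kN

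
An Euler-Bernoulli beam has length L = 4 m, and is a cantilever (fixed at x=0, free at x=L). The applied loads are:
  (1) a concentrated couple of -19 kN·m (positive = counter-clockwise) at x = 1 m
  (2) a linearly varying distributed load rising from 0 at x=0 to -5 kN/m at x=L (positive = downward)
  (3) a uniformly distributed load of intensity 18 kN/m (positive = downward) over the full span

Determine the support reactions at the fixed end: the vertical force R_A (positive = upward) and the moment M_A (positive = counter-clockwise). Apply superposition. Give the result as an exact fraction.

R_A = 62 kN, M_A = 409/3 kN·m

Load 1 — applied couple M₀=-19 kN·m at a=1 m (b=L-a=3):
  R_A = 0 kN
  M_A = -M₀ = -(-19) = 19 kN·m
Load 2 — triangular load w₀=-5 kN/m (0→w₀ over full span):
  R_A = w₀L/2 = (-5)·4/2 = -10 kN
  M_A = w₀L²/3 = (-5)·4²/3 = -80/3 kN·m
Load 3 — uniform load w=18 kN/m over full span:
  R_A = wL = 18·4 = 72 kN
  M_A = wL²/2 = 18·4²/2 = 144 kN·m
Superposition: R_A = 62 kN, M_A = 409/3 kN·m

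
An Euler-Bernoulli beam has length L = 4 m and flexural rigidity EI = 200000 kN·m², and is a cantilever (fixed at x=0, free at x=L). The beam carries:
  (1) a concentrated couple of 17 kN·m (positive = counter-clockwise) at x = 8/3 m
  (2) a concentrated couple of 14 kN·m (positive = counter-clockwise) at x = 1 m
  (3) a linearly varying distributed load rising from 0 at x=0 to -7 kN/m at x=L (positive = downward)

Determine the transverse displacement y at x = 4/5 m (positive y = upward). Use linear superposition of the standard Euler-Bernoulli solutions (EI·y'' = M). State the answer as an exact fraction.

Load 1 — applied couple M₀=17 kN·m at a=8/3 m (b=L-a=4/3):
  y_1 = M₀x²/(2EI)  [x≤a] = 17·(4/5)²/(2·200000) = 17/625000 m
Load 2 — applied couple M₀=14 kN·m at a=1 m (b=L-a=3):
  y_2 = M₀x²/(2EI)  [x≤a] = 14·(4/5)²/(2·200000) = 7/312500 m
Load 3 — triangular load w₀=-7 kN/m (0→w₀ over full span):
  y_3 = (w₀Lx³/12-w₀L²x²/6-w₀x⁵/(120L))/EI = ((-7)·4·(4/5)³/12-(-7)·4²·(4/5)²/6-(-7)·(4/5)⁵/(120·4))/200000 = 15757/292968750 m
Superposition: y = Σ y_i = 121153/1171875000 m ≈ 0.000103 m

y(4/5) = 121153/1171875000 m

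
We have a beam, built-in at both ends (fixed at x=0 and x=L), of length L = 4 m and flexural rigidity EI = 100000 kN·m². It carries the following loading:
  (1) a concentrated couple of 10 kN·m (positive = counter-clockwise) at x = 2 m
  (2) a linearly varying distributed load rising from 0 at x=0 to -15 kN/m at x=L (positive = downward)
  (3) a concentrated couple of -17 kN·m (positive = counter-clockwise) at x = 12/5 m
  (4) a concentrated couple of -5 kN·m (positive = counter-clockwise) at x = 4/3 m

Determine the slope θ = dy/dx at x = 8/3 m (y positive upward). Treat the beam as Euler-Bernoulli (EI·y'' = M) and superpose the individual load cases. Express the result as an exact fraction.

Load 1 — applied couple M₀=10 kN·m at a=2 m (b=L-a=2):
  θ_1 = (R_Ax²/2 - M_Ax - M₀(x-a))/EI  [x>a] with R_A=15/4, M_A=5/2 = ((15/4)·(8/3)²/2 - (5/2)·(8/3) - 10·((8/3)-2))/100000 = 0 rad
Load 2 — triangular load w₀=-15 kN/m (0→w₀ over full span):
  θ_2 = -w₀(2x(L-x)(L-2x)(x+2L)+x²(L-x)²)/(120LEI) = -(-15)·(2·(8/3)·(4-(8/3))·(4-2·(8/3))·((8/3)+2·4)+(8/3)²·(4-(8/3))²)/(120·4·100000) = -7/253125 rad
Load 3 — applied couple M₀=-17 kN·m at a=12/5 m (b=L-a=8/5):
  θ_3 = (R_Ax²/2 - M_Ax - M₀(x-a))/EI  [x>a] with R_A=-153/25, M_A=-136/25 = ((-153/25)·(8/3)²/2 - (-136/25)·(8/3) - (-17)·((8/3)-(12/5)))/100000 = -17/625000 rad
Load 4 — applied couple M₀=-5 kN·m at a=4/3 m (b=L-a=8/3):
  θ_4 = (R_Ax²/2 - M_Ax - M₀(x-a))/EI  [x>a] with R_A=-5/3, M_A=0 = ((-5/3)·(8/3)²/2 - 0·(8/3) - (-5)·((8/3)-(4/3)))/100000 = 1/135000 rad
Superposition: θ = Σ θ_i = -1201/25312500 rad ≈ -0.000047 rad

θ(8/3) = -1201/25312500 rad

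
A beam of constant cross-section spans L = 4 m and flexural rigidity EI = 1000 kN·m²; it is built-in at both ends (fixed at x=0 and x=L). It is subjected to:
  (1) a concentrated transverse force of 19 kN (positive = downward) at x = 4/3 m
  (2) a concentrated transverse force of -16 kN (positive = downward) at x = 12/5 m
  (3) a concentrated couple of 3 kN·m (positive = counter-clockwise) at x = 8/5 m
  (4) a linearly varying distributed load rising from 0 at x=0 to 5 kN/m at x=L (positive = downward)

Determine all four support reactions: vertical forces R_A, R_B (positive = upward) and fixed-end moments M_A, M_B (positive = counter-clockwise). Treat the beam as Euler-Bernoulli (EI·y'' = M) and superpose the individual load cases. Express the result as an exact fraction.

R_A = 42262/3375 kN, M_A = 27479/3375 kN·m, R_B = 1613/3375 kN, M_B = 1844/3375 kN·m

Load 1 — point force P=19 kN at a=4/3 m (b=L-a=8/3):
  R_A = Pb²(3a+b)/L³ = 19·(8/3)²·(3·(4/3)+(8/3))/4³ = 380/27 kN
  M_A = Pab²/L² = 19·(4/3)·(8/3)²/4² = 304/27 kN·m
  R_B = Pa²(a+3b)/L³ = 19·(4/3)²·((4/3)+3·(8/3))/4³ = 133/27 kN
  M_B = -Pa²b/L² = -19·(4/3)²·(8/3)/4² = -152/27 kN·m
Load 2 — point force P=-16 kN at a=12/5 m (b=L-a=8/5):
  R_A = Pb²(3a+b)/L³ = (-16)·(8/5)²·(3·(12/5)+(8/5))/4³ = -704/125 kN
  M_A = Pab²/L² = (-16)·(12/5)·(8/5)²/4² = -768/125 kN·m
  R_B = Pa²(a+3b)/L³ = (-16)·(12/5)²·((12/5)+3·(8/5))/4³ = -1296/125 kN
  M_B = -Pa²b/L² = -(-16)·(12/5)²·(8/5)/4² = 1152/125 kN·m
Load 3 — applied couple M₀=3 kN·m at a=8/5 m (b=L-a=12/5):
  R_A = 6M₀ab/L³ = 6·3·(8/5)·(12/5)/4³ = 27/25 kN
  M_A = M₀b(2a-b)/L² = 3·(12/5)·(2·(8/5)-(12/5))/4² = 9/25 kN·m
  R_B = -6M₀ab/L³ = -6·3·(8/5)·(12/5)/4³ = -27/25 kN
  M_B = M₀a(2b-a)/L² = 3·(8/5)·(2·(12/5)-(8/5))/4² = 24/25 kN·m
Load 4 — triangular load w₀=5 kN/m (0→w₀ over full span):
  R_A = 3w₀L/20 = 3·5·4/20 = 3 kN
  M_A = w₀L²/30 = 5·4²/30 = 8/3 kN·m
  R_B = 7w₀L/20 = 7·5·4/20 = 7 kN
  M_B = -w₀L²/20 = -5·4²/20 = -4 kN·m
Superposition: R_A = 42262/3375 kN, M_A = 27479/3375 kN·m, R_B = 1613/3375 kN, M_B = 1844/3375 kN·m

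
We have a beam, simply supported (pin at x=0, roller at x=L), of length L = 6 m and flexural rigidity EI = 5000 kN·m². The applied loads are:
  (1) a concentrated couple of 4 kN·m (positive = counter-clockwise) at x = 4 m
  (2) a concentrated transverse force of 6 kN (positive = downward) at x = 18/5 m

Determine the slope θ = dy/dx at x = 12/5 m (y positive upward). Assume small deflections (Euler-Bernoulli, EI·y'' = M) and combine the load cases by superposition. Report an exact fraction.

θ(12/5) = -278/234375 rad

Load 1 — applied couple M₀=4 kN·m at a=4 m (b=L-a=2):
  θ_1 = (M₀x²/(2L)+C₁)/EI  [x≤a] with C₁=M₀(3b²-L²)/(6L)=-8/3 = (4·(12/5)²/(2·6)+(-8/3))/5000 = -7/46875 rad
Load 2 — point force P=6 kN at a=18/5 m (b=L-a=12/5):
  θ_2 = -Pb(L²-b²-3x²)/(6LEI)  [x≤a] = -6·(12/5)·(6²-(12/5)²-3·(12/5)²)/(6·6·5000) = -81/78125 rad
Superposition: θ = Σ θ_i = -278/234375 rad ≈ -0.001186 rad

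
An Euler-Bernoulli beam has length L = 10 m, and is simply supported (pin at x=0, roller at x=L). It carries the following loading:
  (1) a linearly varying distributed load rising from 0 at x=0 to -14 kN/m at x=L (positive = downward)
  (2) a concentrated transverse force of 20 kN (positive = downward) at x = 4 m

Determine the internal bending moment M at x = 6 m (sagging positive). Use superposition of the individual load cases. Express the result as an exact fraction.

Load 1 — triangular load w₀=-14 kN/m (0→w₀ over full span):
  M_1 = w₀Lx/6 - w₀x³/(6L) = (-14)·10·6/6 - (-14)·6³/(6·10) = -448/5 kN·m
Load 2 — point force P=20 kN at a=4 m (b=L-a=6):
  M_2 = Pa(L-x)/L  [x>a] = 20·4·(10-6)/10 = 32 kN·m
Superposition: M = Σ M_i = -288/5 kN·m ≈ -57.600000 kN·m

M(6) = -288/5 kN·m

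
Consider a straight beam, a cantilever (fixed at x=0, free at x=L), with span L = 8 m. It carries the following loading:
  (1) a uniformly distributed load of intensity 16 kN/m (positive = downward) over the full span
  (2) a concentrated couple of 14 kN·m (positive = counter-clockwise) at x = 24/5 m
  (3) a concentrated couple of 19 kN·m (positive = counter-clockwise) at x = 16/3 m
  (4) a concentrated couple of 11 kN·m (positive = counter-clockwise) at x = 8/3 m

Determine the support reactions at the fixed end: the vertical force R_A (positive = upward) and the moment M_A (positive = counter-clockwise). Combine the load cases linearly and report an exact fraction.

R_A = 128 kN, M_A = 468 kN·m

Load 1 — uniform load w=16 kN/m over full span:
  R_A = wL = 16·8 = 128 kN
  M_A = wL²/2 = 16·8²/2 = 512 kN·m
Load 2 — applied couple M₀=14 kN·m at a=24/5 m (b=L-a=16/5):
  R_A = 0 kN
  M_A = -M₀ = -14 kN·m
Load 3 — applied couple M₀=19 kN·m at a=16/3 m (b=L-a=8/3):
  R_A = 0 kN
  M_A = -M₀ = -19 kN·m
Load 4 — applied couple M₀=11 kN·m at a=8/3 m (b=L-a=16/3):
  R_A = 0 kN
  M_A = -M₀ = -11 kN·m
Superposition: R_A = 128 kN, M_A = 468 kN·m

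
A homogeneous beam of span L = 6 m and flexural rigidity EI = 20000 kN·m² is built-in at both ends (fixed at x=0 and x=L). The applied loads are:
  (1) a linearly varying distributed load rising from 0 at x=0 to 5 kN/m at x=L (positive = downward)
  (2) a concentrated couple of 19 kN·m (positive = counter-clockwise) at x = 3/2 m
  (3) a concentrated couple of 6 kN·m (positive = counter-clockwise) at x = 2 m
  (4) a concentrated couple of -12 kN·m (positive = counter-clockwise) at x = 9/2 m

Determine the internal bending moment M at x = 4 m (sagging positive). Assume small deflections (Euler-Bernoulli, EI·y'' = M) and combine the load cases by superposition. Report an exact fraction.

Load 1 — triangular load w₀=5 kN/m (0→w₀ over full span):
  M_1 = 3w₀Lx/20 - w₀L²/30 - w₀x³/(6L) = 3·5·6·4/20 - 5·6²/30 - 5·4³/(6·6) = 28/9 kN·m
Load 2 — applied couple M₀=19 kN·m at a=3/2 m (b=L-a=9/2):
  M_2 = R_Ax - M_A - M₀  [x>a] with R_A=57/16, M_A=-57/16 = (57/16)·4 - (-57/16) - 19 = -19/16 kN·m
Load 3 — applied couple M₀=6 kN·m at a=2 m (b=L-a=4):
  M_3 = R_Ax - M_A - M₀  [x>a] with R_A=4/3, M_A=0 = (4/3)·4 - 0 - 6 = -2/3 kN·m
Load 4 — applied couple M₀=-12 kN·m at a=9/2 m (b=L-a=3/2):
  M_4 = R_Ax - M_A  [x≤a] with R_A=-9/4, M_A=-15/4 = (-9/4)·4 - (-15/4) = -21/4 kN·m
Superposition: M = Σ M_i = -575/144 kN·m ≈ -3.993056 kN·m

M(4) = -575/144 kN·m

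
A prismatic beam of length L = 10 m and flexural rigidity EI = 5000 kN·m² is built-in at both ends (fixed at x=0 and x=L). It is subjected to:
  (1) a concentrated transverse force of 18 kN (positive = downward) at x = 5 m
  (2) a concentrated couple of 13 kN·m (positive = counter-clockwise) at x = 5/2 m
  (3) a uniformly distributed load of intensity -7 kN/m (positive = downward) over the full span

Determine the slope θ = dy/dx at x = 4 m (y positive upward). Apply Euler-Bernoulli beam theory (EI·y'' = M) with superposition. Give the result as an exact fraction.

θ(4) = 239/100000 rad

Load 1 — point force P=18 kN at a=5 m (b=L-a=5):
  θ_1 = -Pb²x(2aL-(3a+b)x)/(2L³EI)  [x≤a] = -18·5²·4·(2·5·10-(3·5+5)·4)/(2·10³·5000) = -9/2500 rad
Load 2 — applied couple M₀=13 kN·m at a=5/2 m (b=L-a=15/2):
  θ_2 = (R_Ax²/2 - M_Ax - M₀(x-a))/EI  [x>a] with R_A=117/80, M_A=-39/16 = ((117/80)·4²/2 - (-39/16)·4 - 13·(4-(5/2)))/5000 = 39/100000 rad
Load 3 — uniform load w=-7 kN/m over full span:
  θ_3 = -wx(L-x)(L-2x)/(12EI) = -(-7)·4·(10-4)·(10-2·4)/(12·5000) = 7/1250 rad
Superposition: θ = Σ θ_i = 239/100000 rad ≈ 0.002390 rad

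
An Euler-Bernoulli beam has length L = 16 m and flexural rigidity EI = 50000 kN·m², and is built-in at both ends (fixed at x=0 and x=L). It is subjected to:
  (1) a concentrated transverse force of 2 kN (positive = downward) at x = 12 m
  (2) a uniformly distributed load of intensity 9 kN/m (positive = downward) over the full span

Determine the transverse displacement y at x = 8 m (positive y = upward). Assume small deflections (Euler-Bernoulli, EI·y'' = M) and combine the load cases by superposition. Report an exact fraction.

y(8) = -292/9375 m

Load 1 — point force P=2 kN at a=12 m (b=L-a=4):
  y_1 = -Pb²x²(3aL-(3a+b)x)/(6L³EI)  [x≤a] = -2·4²·8²·(3·12·16-(3·12+4)·8)/(6·16³·50000) = -4/9375 m
Load 2 — uniform load w=9 kN/m over full span:
  y_2 = -wx²(L-x)²/(24EI) = -9·8²·(16-8)²/(24·50000) = -96/3125 m
Superposition: y = Σ y_i = -292/9375 m ≈ -0.031147 m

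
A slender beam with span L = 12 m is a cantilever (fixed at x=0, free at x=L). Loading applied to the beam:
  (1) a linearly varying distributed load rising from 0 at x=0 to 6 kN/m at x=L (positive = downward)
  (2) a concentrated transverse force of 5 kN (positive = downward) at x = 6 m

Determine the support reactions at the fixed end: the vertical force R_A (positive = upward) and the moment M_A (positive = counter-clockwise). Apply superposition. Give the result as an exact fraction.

R_A = 41 kN, M_A = 318 kN·m

Load 1 — triangular load w₀=6 kN/m (0→w₀ over full span):
  R_A = w₀L/2 = 6·12/2 = 36 kN
  M_A = w₀L²/3 = 6·12²/3 = 288 kN·m
Load 2 — point force P=5 kN at a=6 m (b=L-a=6):
  R_A = P = 5 kN
  M_A = Pa = 5·6 = 30 kN·m
Superposition: R_A = 41 kN, M_A = 318 kN·m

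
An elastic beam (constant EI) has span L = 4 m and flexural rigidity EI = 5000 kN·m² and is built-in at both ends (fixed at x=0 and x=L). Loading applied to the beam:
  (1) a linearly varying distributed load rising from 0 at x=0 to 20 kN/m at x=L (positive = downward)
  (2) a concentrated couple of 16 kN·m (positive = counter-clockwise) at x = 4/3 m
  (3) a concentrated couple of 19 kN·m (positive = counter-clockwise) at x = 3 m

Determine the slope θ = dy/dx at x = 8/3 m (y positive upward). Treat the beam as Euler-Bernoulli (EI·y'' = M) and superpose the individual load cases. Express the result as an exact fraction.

Load 1 — triangular load w₀=20 kN/m (0→w₀ over full span):
  θ_1 = -w₀(2x(L-x)(L-2x)(x+2L)+x²(L-x)²)/(120LEI) = -20·(2·(8/3)·(4-(8/3))·(4-2·(8/3))·((8/3)+2·4)+(8/3)²·(4-(8/3))²)/(120·4·5000) = 112/151875 rad
Load 2 — applied couple M₀=16 kN·m at a=4/3 m (b=L-a=8/3):
  θ_2 = (R_Ax²/2 - M_Ax - M₀(x-a))/EI  [x>a] with R_A=16/3, M_A=0 = ((16/3)·(8/3)²/2 - 0·(8/3) - 16·((8/3)-(4/3)))/5000 = -8/16875 rad
Load 3 — applied couple M₀=19 kN·m at a=3 m (b=L-a=1):
  θ_3 = (R_Ax²/2 - M_Ax)/EI  [x≤a] with R_A=171/32, M_A=95/16 = ((171/32)·(8/3)²/2 - (95/16)·(8/3))/5000 = 19/30000 rad
Superposition: θ = Σ θ_i = 2179/2430000 rad ≈ 0.000897 rad

θ(8/3) = 2179/2430000 rad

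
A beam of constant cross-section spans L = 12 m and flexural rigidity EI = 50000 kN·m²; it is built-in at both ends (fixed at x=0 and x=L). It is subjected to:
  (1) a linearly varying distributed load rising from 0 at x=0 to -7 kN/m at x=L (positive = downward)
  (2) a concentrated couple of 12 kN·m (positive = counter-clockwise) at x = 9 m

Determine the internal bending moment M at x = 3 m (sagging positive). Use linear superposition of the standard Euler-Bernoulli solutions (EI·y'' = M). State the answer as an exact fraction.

M(3) = -39/20 kN·m

Load 1 — triangular load w₀=-7 kN/m (0→w₀ over full span):
  M_1 = 3w₀Lx/20 - w₀L²/30 - w₀x³/(6L) = 3·(-7)·12·3/20 - (-7)·12²/30 - (-7)·3³/(6·12) = -63/40 kN·m
Load 2 — applied couple M₀=12 kN·m at a=9 m (b=L-a=3):
  M_2 = R_Ax - M_A  [x≤a] with R_A=9/8, M_A=15/4 = (9/8)·3 - (15/4) = -3/8 kN·m
Superposition: M = Σ M_i = -39/20 kN·m ≈ -1.950000 kN·m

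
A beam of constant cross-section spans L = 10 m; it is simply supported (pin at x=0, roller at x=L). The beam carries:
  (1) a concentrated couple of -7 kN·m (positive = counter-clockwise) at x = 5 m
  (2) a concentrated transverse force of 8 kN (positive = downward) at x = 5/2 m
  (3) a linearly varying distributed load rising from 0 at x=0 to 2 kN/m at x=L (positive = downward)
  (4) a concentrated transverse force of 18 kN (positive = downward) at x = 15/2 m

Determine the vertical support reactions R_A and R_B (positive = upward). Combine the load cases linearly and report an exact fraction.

Load 1 — applied couple M₀=-7 kN·m at a=5 m (b=L-a=5):
  R_A = M₀/L = (-7)/10 = -7/10 kN
  R_B = -M₀/L = -(-7)/10 = 7/10 kN
Load 2 — point force P=8 kN at a=5/2 m (b=L-a=15/2):
  R_A = Pb/L = 8·(15/2)/10 = 6 kN
  R_B = Pa/L = 8·(5/2)/10 = 2 kN
Load 3 — triangular load w₀=2 kN/m (0→w₀ over full span):
  R_A = w₀L/6 = 2·10/6 = 10/3 kN
  R_B = w₀L/3 = 2·10/3 = 20/3 kN
Load 4 — point force P=18 kN at a=15/2 m (b=L-a=5/2):
  R_A = Pb/L = 18·(5/2)/10 = 9/2 kN
  R_B = Pa/L = 18·(15/2)/10 = 27/2 kN
Superposition: R_A = 197/15 kN, R_B = 343/15 kN

R_A = 197/15 kN, R_B = 343/15 kN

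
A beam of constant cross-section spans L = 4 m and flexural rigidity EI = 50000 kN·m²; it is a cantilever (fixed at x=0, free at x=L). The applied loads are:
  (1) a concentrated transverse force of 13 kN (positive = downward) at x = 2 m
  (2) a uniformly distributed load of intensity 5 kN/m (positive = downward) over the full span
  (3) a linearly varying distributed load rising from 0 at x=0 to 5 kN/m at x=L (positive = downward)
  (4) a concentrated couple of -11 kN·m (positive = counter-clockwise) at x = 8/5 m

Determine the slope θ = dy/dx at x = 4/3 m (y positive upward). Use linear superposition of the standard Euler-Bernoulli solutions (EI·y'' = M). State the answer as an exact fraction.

θ(4/3) = -1241/607500 rad

Load 1 — point force P=13 kN at a=2 m (b=L-a=2):
  θ_1 = -Px(2a-x)/(2EI)  [x≤a] = -13·(4/3)·(2·2-(4/3))/(2·50000) = -13/28125 rad
Load 2 — uniform load w=5 kN/m over full span:
  θ_2 = -wx(x²-3Lx+3L²)/(6EI) = -5·(4/3)·((4/3)²-3·4·(4/3)+3·4²)/(6·50000) = -38/50625 rad
Load 3 — triangular load w₀=5 kN/m (0→w₀ over full span):
  θ_3 = (w₀Lx²/4-w₀L²x/3-w₀x⁴/(24L))/EI = (5·4·(4/3)²/4-5·4²·(4/3)/3-5·(4/3)⁴/(24·4))/50000 = -163/303750 rad
Load 4 — applied couple M₀=-11 kN·m at a=8/5 m (b=L-a=12/5):
  θ_4 = M₀x/EI  [x≤a] = (-11)·(4/3)/50000 = -11/37500 rad
Superposition: θ = Σ θ_i = -1241/607500 rad ≈ -0.002043 rad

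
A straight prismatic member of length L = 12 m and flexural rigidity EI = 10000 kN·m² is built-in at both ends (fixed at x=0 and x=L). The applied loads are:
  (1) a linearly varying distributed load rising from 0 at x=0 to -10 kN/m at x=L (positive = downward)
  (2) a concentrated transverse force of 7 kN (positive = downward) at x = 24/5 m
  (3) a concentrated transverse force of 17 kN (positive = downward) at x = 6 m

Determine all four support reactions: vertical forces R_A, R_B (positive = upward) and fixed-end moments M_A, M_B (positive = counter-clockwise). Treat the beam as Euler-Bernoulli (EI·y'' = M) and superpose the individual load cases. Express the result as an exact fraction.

Load 1 — triangular load w₀=-10 kN/m (0→w₀ over full span):
  R_A = 3w₀L/20 = 3·(-10)·12/20 = -18 kN
  M_A = w₀L²/30 = (-10)·12²/30 = -48 kN·m
  R_B = 7w₀L/20 = 7·(-10)·12/20 = -42 kN
  M_B = -w₀L²/20 = -(-10)·12²/20 = 72 kN·m
Load 2 — point force P=7 kN at a=24/5 m (b=L-a=36/5):
  R_A = Pb²(3a+b)/L³ = 7·(36/5)²·(3·(24/5)+(36/5))/12³ = 567/125 kN
  M_A = Pab²/L² = 7·(24/5)·(36/5)²/12² = 1512/125 kN·m
  R_B = Pa²(a+3b)/L³ = 7·(24/5)²·((24/5)+3·(36/5))/12³ = 308/125 kN
  M_B = -Pa²b/L² = -7·(24/5)²·(36/5)/12² = -1008/125 kN·m
Load 3 — point force P=17 kN at a=6 m (b=L-a=6):
  R_A = Pb²(3a+b)/L³ = 17·6²·(3·6+6)/12³ = 17/2 kN
  M_A = Pab²/L² = 17·6·6²/12² = 51/2 kN·m
  R_B = Pa²(a+3b)/L³ = 17·6²·(6+3·6)/12³ = 17/2 kN
  M_B = -Pa²b/L² = -17·6²·6/12² = -51/2 kN·m
Superposition: R_A = -1241/250 kN, M_A = -2601/250 kN·m, R_B = -7759/250 kN, M_B = 9609/250 kN·m

R_A = -1241/250 kN, M_A = -2601/250 kN·m, R_B = -7759/250 kN, M_B = 9609/250 kN·m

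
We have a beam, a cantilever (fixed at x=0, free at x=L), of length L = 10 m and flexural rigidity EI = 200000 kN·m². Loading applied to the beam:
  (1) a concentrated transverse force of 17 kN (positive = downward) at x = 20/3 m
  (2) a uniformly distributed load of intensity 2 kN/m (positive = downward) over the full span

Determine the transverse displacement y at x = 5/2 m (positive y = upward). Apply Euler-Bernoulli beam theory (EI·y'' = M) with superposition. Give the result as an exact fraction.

y(5/2) = -881/307200 m

Load 1 — point force P=17 kN at a=20/3 m (b=L-a=10/3):
  y_1 = -Px²(3a-x)/(6EI)  [x≤a] = -17·(5/2)²·(3·(20/3)-(5/2))/(6·200000) = -119/76800 m
Load 2 — uniform load w=2 kN/m over full span:
  y_2 = -wx²(x²-4Lx+6L²)/(24EI) = -2·(5/2)²·((5/2)²-4·10·(5/2)+6·10²)/(24·200000) = -27/20480 m
Superposition: y = Σ y_i = -881/307200 m ≈ -0.002868 m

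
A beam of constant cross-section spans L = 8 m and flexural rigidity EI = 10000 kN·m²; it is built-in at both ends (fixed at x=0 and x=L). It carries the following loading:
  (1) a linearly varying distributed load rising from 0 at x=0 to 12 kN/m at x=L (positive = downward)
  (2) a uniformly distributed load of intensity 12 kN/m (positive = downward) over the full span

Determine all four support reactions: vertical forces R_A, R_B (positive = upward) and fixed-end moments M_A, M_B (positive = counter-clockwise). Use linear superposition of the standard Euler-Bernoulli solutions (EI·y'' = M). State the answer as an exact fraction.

R_A = 312/5 kN, M_A = 448/5 kN·m, R_B = 408/5 kN, M_B = -512/5 kN·m

Load 1 — triangular load w₀=12 kN/m (0→w₀ over full span):
  R_A = 3w₀L/20 = 3·12·8/20 = 72/5 kN
  M_A = w₀L²/30 = 12·8²/30 = 128/5 kN·m
  R_B = 7w₀L/20 = 7·12·8/20 = 168/5 kN
  M_B = -w₀L²/20 = -12·8²/20 = -192/5 kN·m
Load 2 — uniform load w=12 kN/m over full span:
  R_A = wL/2 = 12·8/2 = 48 kN
  M_A = wL²/12 = 12·8²/12 = 64 kN·m
  R_B = wL/2 = 12·8/2 = 48 kN
  M_B = -wL²/12 = -12·8²/12 = -64 kN·m
Superposition: R_A = 312/5 kN, M_A = 448/5 kN·m, R_B = 408/5 kN, M_B = -512/5 kN·m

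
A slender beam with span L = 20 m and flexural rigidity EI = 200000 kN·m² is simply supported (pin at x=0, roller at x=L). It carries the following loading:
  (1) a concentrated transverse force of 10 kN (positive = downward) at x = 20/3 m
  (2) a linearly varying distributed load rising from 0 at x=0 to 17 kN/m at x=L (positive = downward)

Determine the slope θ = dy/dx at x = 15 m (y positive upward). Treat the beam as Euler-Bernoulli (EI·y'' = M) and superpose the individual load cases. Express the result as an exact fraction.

Load 1 — point force P=10 kN at a=20/3 m (b=L-a=40/3):
  θ_1 = -Pa(2L²-6Lx+3x²+a²)/(6LEI)  [x>a] = -10·(20/3)·(2·20²-6·20·15+3·15²+(20/3)²)/(6·20·200000) = 101/129600 rad
Load 2 — triangular load w₀=17 kN/m (0→w₀ over full span):
  θ_2 = -w₀(7L⁴-30L²x²+15x⁴)/(360LEI) = -17·(7·20⁴-30·20²·15²+15·15⁴)/(360·20·200000) = 22321/2304000 rad
Superposition: θ = Σ θ_i = 217049/20736000 rad ≈ 0.010467 rad

θ(15) = 217049/20736000 rad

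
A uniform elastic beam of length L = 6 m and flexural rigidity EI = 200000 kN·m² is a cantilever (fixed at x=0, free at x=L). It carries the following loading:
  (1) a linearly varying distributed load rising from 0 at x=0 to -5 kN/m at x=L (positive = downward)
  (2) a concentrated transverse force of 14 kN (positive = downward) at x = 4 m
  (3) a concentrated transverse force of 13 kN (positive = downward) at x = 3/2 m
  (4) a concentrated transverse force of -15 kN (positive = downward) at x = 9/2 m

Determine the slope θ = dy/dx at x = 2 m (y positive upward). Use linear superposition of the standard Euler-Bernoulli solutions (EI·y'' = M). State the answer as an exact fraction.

Load 1 — triangular load w₀=-5 kN/m (0→w₀ over full span):
  θ_1 = (w₀Lx²/4-w₀L²x/3-w₀x⁴/(24L))/EI = ((-5)·6·2²/4-(-5)·6²·2/3-(-5)·2⁴/(24·6))/200000 = 163/360000 rad
Load 2 — point force P=14 kN at a=4 m (b=L-a=2):
  θ_2 = -Px(2a-x)/(2EI)  [x≤a] = -14·2·(2·4-2)/(2·200000) = -21/50000 rad
Load 3 — point force P=13 kN at a=3/2 m (b=L-a=9/2):
  θ_3 = -Pa²/(2EI)  [x>a] = -13·(3/2)²/(2·200000) = -117/1600000 rad
Load 4 — point force P=-15 kN at a=9/2 m (b=L-a=3/2):
  θ_4 = -Px(2a-x)/(2EI)  [x≤a] = -(-15)·2·(2·(9/2)-2)/(2·200000) = 21/40000 rad
Superposition: θ = Σ θ_i = 6979/14400000 rad ≈ 0.000485 rad

θ(2) = 6979/14400000 rad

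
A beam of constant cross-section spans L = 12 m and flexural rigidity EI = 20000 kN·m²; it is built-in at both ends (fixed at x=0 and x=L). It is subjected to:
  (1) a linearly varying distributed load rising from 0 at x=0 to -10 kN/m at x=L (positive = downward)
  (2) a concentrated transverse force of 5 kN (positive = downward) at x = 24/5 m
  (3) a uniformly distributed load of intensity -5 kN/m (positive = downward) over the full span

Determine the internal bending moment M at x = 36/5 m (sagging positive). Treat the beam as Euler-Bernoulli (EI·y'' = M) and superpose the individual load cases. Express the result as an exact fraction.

Load 1 — triangular load w₀=-10 kN/m (0→w₀ over full span):
  M_1 = 3w₀Lx/20 - w₀L²/30 - w₀x³/(6L) = 3·(-10)·12·(36/5)/20 - (-10)·12²/30 - (-10)·(36/5)³/(6·12) = -744/25 kN·m
Load 2 — point force P=5 kN at a=24/5 m (b=L-a=36/5):
  M_2 = Pa²(a+3b)(L-x)/L³ - Pa²b/L²  [x>a] = 5·(24/5)²·((24/5)+3·(36/5))·(12-(36/5))/12³ - 5·(24/5)²·(36/5)/12² = 336/125 kN·m
Load 3 — uniform load w=-5 kN/m over full span:
  M_3 = wLx/2 - wL²/12 - wx²/2 = (-5)·12·(36/5)/2 - (-5)·12²/12 - (-5)·(36/5)²/2 = -132/5 kN·m
Superposition: M = Σ M_i = -6684/125 kN·m ≈ -53.472000 kN·m

M(36/5) = -6684/125 kN·m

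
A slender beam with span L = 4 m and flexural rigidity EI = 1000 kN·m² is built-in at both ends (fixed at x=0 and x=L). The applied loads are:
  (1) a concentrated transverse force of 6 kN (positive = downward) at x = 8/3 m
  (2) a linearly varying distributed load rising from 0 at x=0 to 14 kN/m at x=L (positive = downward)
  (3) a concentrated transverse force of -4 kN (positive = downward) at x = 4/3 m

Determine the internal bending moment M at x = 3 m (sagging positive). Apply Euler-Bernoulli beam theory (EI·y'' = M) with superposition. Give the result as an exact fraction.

Load 1 — point force P=6 kN at a=8/3 m (b=L-a=4/3):
  M_1 = Pa²(a+3b)(L-x)/L³ - Pa²b/L²  [x>a] = 6·(8/3)²·((8/3)+3·(4/3))·(4-3)/4³ - 6·(8/3)²·(4/3)/4² = 8/9 kN·m
Load 2 — triangular load w₀=14 kN/m (0→w₀ over full span):
  M_2 = 3w₀Lx/20 - w₀L²/30 - w₀x³/(6L) = 3·14·4·3/20 - 14·4²/30 - 14·3³/(6·4) = 119/60 kN·m
Load 3 — point force P=-4 kN at a=4/3 m (b=L-a=8/3):
  M_3 = Pa²(a+3b)(L-x)/L³ - Pa²b/L²  [x>a] = (-4)·(4/3)²·((4/3)+3·(8/3))·(4-3)/4³ - (-4)·(4/3)²·(8/3)/4² = 4/27 kN·m
Superposition: M = Σ M_i = 1631/540 kN·m ≈ 3.020370 kN·m

M(3) = 1631/540 kN·m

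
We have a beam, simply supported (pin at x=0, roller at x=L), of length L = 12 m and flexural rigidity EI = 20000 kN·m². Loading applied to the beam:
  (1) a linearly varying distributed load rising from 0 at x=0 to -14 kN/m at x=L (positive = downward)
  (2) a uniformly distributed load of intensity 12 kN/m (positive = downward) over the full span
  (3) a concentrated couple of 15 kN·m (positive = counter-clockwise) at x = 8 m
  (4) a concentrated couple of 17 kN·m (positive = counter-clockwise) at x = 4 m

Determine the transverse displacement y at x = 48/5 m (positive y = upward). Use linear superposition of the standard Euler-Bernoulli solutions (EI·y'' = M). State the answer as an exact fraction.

y(48/5) = -1406737/39062500 m

Load 1 — triangular load w₀=-14 kN/m (0→w₀ over full span):
  y_1 = -w₀x(7L⁴-10L²x²+3x⁴)/(360LEI) = -(-14)·(48/5)·(7·12⁴-10·12²·(48/5)²+3·(48/5)⁴)/(360·12·20000) = 576072/9765625 m
Load 2 — uniform load w=12 kN/m over full span:
  y_2 = -wx(L³-2Lx²+x³)/(24EI) = -12·(48/5)·(12³-2·12·(48/5)²+(48/5)³)/(24·20000) = -37584/390625 m
Load 3 — applied couple M₀=15 kN·m at a=8 m (b=L-a=4):
  y_3 = (M₀x³/(6L)-M₀(x-a)²/2+C₁x)/EI  [x>a] with C₁=M₀(3b²-L²)/(6L)=-20 = (15·(48/5)³/(6·12)-15·((48/5)-8)²/2+(-20)·(48/5))/20000 = -21/15625 m
Load 4 — applied couple M₀=17 kN·m at a=4 m (b=L-a=8):
  y_4 = (M₀x³/(6L)-M₀(x-a)²/2+C₁x)/EI  [x>a] with C₁=M₀(3b²-L²)/(6L)=34/3 = (17·(48/5)³/(6·12)-17·((48/5)-4)²/2+(34/3)·(48/5))/20000 = 799/312500 m
Superposition: y = Σ y_i = -1406737/39062500 m ≈ -0.036012 m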